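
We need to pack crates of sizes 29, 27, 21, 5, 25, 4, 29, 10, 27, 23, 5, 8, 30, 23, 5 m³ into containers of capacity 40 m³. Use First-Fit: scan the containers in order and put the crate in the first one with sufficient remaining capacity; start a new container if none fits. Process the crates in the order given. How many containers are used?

Put 29 m³ in container 1; 11 m³ remain.
Put 27 m³ in container 2; 13 m³ remain.
Put 21 m³ in container 3; 19 m³ remain.
Put 5 m³ in container 1; 6 m³ remain.
Put 25 m³ in container 4; 15 m³ remain.
Put 4 m³ in container 1; 2 m³ remain.
Put 29 m³ in container 5; 11 m³ remain.
Put 10 m³ in container 2; 3 m³ remain.
Put 27 m³ in container 6; 13 m³ remain.
Put 23 m³ in container 7; 17 m³ remain.
Put 5 m³ in container 3; 14 m³ remain.
Put 8 m³ in container 3; 6 m³ remain.
Put 30 m³ in container 8; 10 m³ remain.
Put 23 m³ in container 9; 17 m³ remain.
Put 5 m³ in container 3; 1 m³ remain.

9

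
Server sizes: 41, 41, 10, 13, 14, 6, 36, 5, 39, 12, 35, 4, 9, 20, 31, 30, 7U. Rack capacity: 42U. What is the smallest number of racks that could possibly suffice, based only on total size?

9

Total size = 41 + 41 + 10 + 13 + 14 + 6 + 36 + 5 + 39 + 12 + 35 + 4 + 9 + 20 + 31 + 30 + 7 = 353U.
⌈353 / 42⌉ = 9.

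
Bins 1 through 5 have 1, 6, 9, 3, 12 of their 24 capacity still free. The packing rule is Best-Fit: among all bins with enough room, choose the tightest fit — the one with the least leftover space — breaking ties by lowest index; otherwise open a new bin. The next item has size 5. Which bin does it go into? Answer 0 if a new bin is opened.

Bins with room: bin 2 (6), bin 3 (9), bin 5 (12).
Tightest fit is bin 2 with 6 free.

2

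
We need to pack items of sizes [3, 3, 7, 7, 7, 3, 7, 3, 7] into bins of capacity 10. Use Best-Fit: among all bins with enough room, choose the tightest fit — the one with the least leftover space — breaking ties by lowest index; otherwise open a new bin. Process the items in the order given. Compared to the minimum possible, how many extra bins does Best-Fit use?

Best-Fit: [3,3] [7,3] [7,3] [7] [7] [7] → 6 bins.
Total size 47; any packing needs at least ⌈47/10⌉ = 5 bins.
An optimal packing achieves that bound: [7,3] [7,3] [7,3] [7,3] [7] → 5 bins.
Excess: 6 − 5 = 1.

1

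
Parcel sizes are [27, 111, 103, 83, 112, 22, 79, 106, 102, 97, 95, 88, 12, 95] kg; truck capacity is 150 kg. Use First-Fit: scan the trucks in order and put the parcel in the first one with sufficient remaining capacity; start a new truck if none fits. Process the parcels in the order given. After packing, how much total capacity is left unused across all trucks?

truck 1: place 27 kg, 123 kg left
truck 1: place 111 kg, 12 kg left
truck 2: place 103 kg, 47 kg left
truck 3: place 83 kg, 67 kg left
truck 4: place 112 kg, 38 kg left
truck 2: place 22 kg, 25 kg left
truck 5: place 79 kg, 71 kg left
truck 6: place 106 kg, 44 kg left
truck 7: place 102 kg, 48 kg left
truck 8: place 97 kg, 53 kg left
truck 9: place 95 kg, 55 kg left
truck 10: place 88 kg, 62 kg left
truck 1: place 12 kg, 0 kg left
truck 11: place 95 kg, 55 kg left
11 trucks × 150 kg = 1650 kg; used 1132 kg; unused 518 kg.

518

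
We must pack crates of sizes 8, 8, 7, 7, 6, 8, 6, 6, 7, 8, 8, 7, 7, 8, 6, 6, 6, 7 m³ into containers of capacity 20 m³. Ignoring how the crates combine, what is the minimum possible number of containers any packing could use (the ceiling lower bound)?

7 containers

Total size = 8 + 8 + 7 + 7 + 6 + 8 + 6 + 6 + 7 + 8 + 8 + 7 + 7 + 8 + 6 + 6 + 6 + 7 = 126 m³.
⌈126 / 20⌉ = 7.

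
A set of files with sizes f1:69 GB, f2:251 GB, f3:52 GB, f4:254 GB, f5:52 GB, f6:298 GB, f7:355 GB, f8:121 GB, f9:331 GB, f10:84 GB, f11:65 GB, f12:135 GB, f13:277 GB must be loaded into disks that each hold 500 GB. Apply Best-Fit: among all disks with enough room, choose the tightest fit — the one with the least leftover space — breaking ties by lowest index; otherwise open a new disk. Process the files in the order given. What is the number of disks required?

disk 1: place f1 (69 GB), 431 GB left
disk 1: place f2 (251 GB), 180 GB left
disk 1: place f3 (52 GB), 128 GB left
disk 2: place f4 (254 GB), 246 GB left
disk 1: place f5 (52 GB), 76 GB left
disk 3: place f6 (298 GB), 202 GB left
disk 4: place f7 (355 GB), 145 GB left
disk 4: place f8 (121 GB), 24 GB left
disk 5: place f9 (331 GB), 169 GB left
disk 5: place f10 (84 GB), 85 GB left
disk 1: place f11 (65 GB), 11 GB left
disk 3: place f12 (135 GB), 67 GB left
disk 6: place f13 (277 GB), 223 GB left
Final disks: [69,251,52,52,65] [254] [298,135] [355,121] [331,84] [277].

6 disks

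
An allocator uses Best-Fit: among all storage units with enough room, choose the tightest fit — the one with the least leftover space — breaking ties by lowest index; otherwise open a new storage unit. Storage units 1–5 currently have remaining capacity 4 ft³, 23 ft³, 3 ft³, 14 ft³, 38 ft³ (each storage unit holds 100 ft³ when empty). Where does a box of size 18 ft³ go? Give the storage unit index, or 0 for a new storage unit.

2

Storage units with room: storage unit 2 (23 ft³), storage unit 5 (38 ft³).
Tightest fit is storage unit 2 with 23 ft³ free.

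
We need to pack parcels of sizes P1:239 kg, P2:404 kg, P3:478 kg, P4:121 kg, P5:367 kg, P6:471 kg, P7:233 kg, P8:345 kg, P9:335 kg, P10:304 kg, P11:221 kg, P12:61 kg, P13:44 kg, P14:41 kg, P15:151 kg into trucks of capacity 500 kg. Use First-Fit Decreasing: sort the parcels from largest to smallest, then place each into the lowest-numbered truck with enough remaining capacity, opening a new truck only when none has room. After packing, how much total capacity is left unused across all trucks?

685

Sorted descending: 478, 471, 404, 367, 345, 335, 304, 239, 233, 221, 151, 121, 61, 44, 41.
Put 478 kg in truck 1; 22 kg remain.
Put 471 kg in truck 2; 29 kg remain.
Put 404 kg in truck 3; 96 kg remain.
Put 367 kg in truck 4; 133 kg remain.
Put 345 kg in truck 5; 155 kg remain.
Put 335 kg in truck 6; 165 kg remain.
Put 304 kg in truck 7; 196 kg remain.
Put 239 kg in truck 8; 261 kg remain.
Put 233 kg in truck 8; 28 kg remain.
Put 221 kg in truck 9; 279 kg remain.
Put 151 kg in truck 5; 4 kg remain.
Put 121 kg in truck 4; 12 kg remain.
Put 61 kg in truck 3; 35 kg remain.
Put 44 kg in truck 6; 121 kg remain.
Put 41 kg in truck 6; 80 kg remain.
9 trucks × 500 kg = 4500 kg; used 3815 kg; unused 685 kg.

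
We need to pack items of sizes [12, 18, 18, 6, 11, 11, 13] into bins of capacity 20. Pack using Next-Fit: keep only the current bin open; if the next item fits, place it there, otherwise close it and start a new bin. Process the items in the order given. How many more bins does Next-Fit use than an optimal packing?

Next-Fit: [12] [18] [18] [6,11] [11] [13] → 6 bins.
6 items exceed 10 (half the capacity), and no two of those can share a bin, so at least 6 bins are needed.
So 6 is already optimal.

0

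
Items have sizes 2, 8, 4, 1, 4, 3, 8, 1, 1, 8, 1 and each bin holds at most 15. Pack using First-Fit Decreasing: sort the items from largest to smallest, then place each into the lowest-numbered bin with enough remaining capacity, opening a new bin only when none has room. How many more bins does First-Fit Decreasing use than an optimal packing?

0

First-Fit Decreasing: [8,4,3] [8,4,2,1] [8,1,1,1] → 3 bins.
Total size 41; any packing needs at least ⌈41/15⌉ = 3 bins.
So 3 is already optimal.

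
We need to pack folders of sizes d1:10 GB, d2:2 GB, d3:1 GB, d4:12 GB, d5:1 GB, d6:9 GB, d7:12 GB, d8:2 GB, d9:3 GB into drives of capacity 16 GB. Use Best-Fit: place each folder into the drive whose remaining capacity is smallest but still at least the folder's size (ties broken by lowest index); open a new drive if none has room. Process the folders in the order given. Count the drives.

drive 1: place d1 (10 GB), 6 GB left
drive 1: place d2 (2 GB), 4 GB left
drive 1: place d3 (1 GB), 3 GB left
drive 2: place d4 (12 GB), 4 GB left
drive 1: place d5 (1 GB), 2 GB left
drive 3: place d6 (9 GB), 7 GB left
drive 4: place d7 (12 GB), 4 GB left
drive 1: place d8 (2 GB), 0 GB left
drive 2: place d9 (3 GB), 1 GB left
Final drives: [10,2,1,1,2] [12,3] [9] [12].

4 drives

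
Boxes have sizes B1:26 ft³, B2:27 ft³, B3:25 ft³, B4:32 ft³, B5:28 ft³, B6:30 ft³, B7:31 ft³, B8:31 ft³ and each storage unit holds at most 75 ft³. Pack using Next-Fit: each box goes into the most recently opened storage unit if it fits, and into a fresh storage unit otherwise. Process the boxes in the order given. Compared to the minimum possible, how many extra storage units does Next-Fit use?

Next-Fit: [26,27] [25,32] [28,30] [31,31] → 4 storage units.
Total size 230 ft³; any packing needs at least ⌈230/75⌉ = 4 storage units.
So 4 is already optimal.

0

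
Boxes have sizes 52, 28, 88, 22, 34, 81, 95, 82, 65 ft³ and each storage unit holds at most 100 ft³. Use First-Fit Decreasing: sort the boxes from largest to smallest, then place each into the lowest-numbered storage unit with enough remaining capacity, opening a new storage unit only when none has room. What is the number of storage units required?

Sorted descending: 95, 88, 82, 81, 65, 52, 34, 28, 22.
storage unit 1: place 95 ft³, 5 ft³ left
storage unit 2: place 88 ft³, 12 ft³ left
storage unit 3: place 82 ft³, 18 ft³ left
storage unit 4: place 81 ft³, 19 ft³ left
storage unit 5: place 65 ft³, 35 ft³ left
storage unit 6: place 52 ft³, 48 ft³ left
storage unit 5: place 34 ft³, 1 ft³ left
storage unit 6: place 28 ft³, 20 ft³ left
storage unit 7: place 22 ft³, 78 ft³ left

7 storage units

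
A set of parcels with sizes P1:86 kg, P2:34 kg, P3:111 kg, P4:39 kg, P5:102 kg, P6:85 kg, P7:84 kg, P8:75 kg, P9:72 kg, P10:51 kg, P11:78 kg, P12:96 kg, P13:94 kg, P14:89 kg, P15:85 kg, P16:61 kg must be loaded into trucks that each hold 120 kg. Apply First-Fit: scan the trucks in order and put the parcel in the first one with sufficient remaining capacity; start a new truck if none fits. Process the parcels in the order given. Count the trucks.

truck 1: place P1 (86 kg), 34 kg left
truck 1: place P2 (34 kg), 0 kg left
truck 2: place P3 (111 kg), 9 kg left
truck 3: place P4 (39 kg), 81 kg left
truck 4: place P5 (102 kg), 18 kg left
truck 5: place P6 (85 kg), 35 kg left
truck 6: place P7 (84 kg), 36 kg left
truck 3: place P8 (75 kg), 6 kg left
truck 7: place P9 (72 kg), 48 kg left
truck 8: place P10 (51 kg), 69 kg left
truck 9: place P11 (78 kg), 42 kg left
truck 10: place P12 (96 kg), 24 kg left
truck 11: place P13 (94 kg), 26 kg left
truck 12: place P14 (89 kg), 31 kg left
truck 13: place P15 (85 kg), 35 kg left
truck 8: place P16 (61 kg), 8 kg left

13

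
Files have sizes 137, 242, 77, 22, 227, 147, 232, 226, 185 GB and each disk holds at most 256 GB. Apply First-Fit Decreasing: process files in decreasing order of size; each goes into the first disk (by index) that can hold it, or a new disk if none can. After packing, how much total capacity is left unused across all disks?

297

Sorted descending: 242, 232, 227, 226, 185, 147, 137, 77, 22.
242 GB → disk 1 (remaining 14 GB)
232 GB → disk 2 (remaining 24 GB)
227 GB → disk 3 (remaining 29 GB)
226 GB → disk 4 (remaining 30 GB)
185 GB → disk 5 (remaining 71 GB)
147 GB → disk 6 (remaining 109 GB)
137 GB → disk 7 (remaining 119 GB)
77 GB → disk 6 (remaining 32 GB)
22 GB → disk 2 (remaining 2 GB)
7 disks × 256 GB = 1792 GB; used 1495 GB; unused 297 GB.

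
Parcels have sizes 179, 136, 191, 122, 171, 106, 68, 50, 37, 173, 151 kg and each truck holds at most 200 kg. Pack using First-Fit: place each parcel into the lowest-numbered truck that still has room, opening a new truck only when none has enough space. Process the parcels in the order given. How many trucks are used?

truck 1: place 179 kg, 21 kg left
truck 2: place 136 kg, 64 kg left
truck 3: place 191 kg, 9 kg left
truck 4: place 122 kg, 78 kg left
truck 5: place 171 kg, 29 kg left
truck 6: place 106 kg, 94 kg left
truck 4: place 68 kg, 10 kg left
truck 2: place 50 kg, 14 kg left
truck 6: place 37 kg, 57 kg left
truck 7: place 173 kg, 27 kg left
truck 8: place 151 kg, 49 kg left
Final trucks: [179] [136,50] [191] [122,68] [171] [106,37] [173] [151].

8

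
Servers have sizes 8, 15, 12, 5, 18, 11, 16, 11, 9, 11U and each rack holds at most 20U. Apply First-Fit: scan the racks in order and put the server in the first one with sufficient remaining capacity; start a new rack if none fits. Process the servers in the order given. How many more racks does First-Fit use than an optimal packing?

First-Fit: [8,12] [15,5] [18] [11,9] [16] [11] [11] → 7 racks.
7 servers exceed 10U (half the capacity), and no two of those can share a rack, so at least 7 racks are needed.
So 7 is already optimal.

0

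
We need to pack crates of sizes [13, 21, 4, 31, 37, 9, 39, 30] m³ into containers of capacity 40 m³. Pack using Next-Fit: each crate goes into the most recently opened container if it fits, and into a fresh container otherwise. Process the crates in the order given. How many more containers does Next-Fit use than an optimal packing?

1

Next-Fit: [13,21,4] [31] [37] [9] [39] [30] → 6 containers.
Total size 184 m³; any packing needs at least ⌈184/40⌉ = 5 containers.
An optimal packing achieves that bound: [39] [37] [31,9] [30,4] [21,13] → 5 containers.
Excess: 6 − 5 = 1.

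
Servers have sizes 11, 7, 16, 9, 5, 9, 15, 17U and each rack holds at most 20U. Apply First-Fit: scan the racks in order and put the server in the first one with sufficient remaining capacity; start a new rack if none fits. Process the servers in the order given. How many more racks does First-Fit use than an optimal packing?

First-Fit: [11,7] [16] [9,5] [9] [15] [17] → 6 racks.
Total size 89U; any packing needs at least ⌈89/20⌉ = 5 racks.
An optimal packing achieves that bound: [17] [16] [15,5] [11,9] [9,7] → 5 racks.
Excess: 6 − 5 = 1.

1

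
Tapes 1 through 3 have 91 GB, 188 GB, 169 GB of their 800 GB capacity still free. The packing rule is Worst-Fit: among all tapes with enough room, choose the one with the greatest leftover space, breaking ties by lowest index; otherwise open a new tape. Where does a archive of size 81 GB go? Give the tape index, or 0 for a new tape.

2

Tapes with room: tape 1 (91 GB), tape 2 (188 GB), tape 3 (169 GB).
Most room is tape 2 with 188 GB free.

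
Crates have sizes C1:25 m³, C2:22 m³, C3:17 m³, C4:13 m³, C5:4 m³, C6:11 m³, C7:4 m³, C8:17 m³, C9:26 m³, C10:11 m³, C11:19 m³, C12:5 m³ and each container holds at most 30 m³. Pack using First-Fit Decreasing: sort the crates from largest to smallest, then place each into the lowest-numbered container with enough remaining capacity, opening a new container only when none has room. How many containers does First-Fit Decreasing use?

6

Sorted descending: 26, 25, 22, 19, 17, 17, 13, 11, 11, 5, 4, 4.
Put 26 m³ in container 1; 4 m³ remain.
Put 25 m³ in container 2; 5 m³ remain.
Put 22 m³ in container 3; 8 m³ remain.
Put 19 m³ in container 4; 11 m³ remain.
Put 17 m³ in container 5; 13 m³ remain.
Put 17 m³ in container 6; 13 m³ remain.
Put 13 m³ in container 5; 0 m³ remain.
Put 11 m³ in container 4; 0 m³ remain.
Put 11 m³ in container 6; 2 m³ remain.
Put 5 m³ in container 2; 0 m³ remain.
Put 4 m³ in container 1; 0 m³ remain.
Put 4 m³ in container 3; 4 m³ remain.
Final containers: [26,4] [25,5] [22,4] [19,11] [17,13] [17,11].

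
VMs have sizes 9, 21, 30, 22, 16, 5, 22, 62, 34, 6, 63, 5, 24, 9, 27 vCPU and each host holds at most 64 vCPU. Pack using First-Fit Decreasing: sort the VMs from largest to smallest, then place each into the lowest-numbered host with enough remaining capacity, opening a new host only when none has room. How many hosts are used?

6

Sorted descending: 63, 62, 34, 30, 27, 24, 22, 22, 21, 16, 9, 9, 6, 5, 5.
Put 63 vCPU in host 1; 1 vCPU remain.
Put 62 vCPU in host 2; 2 vCPU remain.
Put 34 vCPU in host 3; 30 vCPU remain.
Put 30 vCPU in host 3; 0 vCPU remain.
Put 27 vCPU in host 4; 37 vCPU remain.
Put 24 vCPU in host 4; 13 vCPU remain.
Put 22 vCPU in host 5; 42 vCPU remain.
Put 22 vCPU in host 5; 20 vCPU remain.
Put 21 vCPU in host 6; 43 vCPU remain.
Put 16 vCPU in host 5; 4 vCPU remain.
Put 9 vCPU in host 4; 4 vCPU remain.
Put 9 vCPU in host 6; 34 vCPU remain.
Put 6 vCPU in host 6; 28 vCPU remain.
Put 5 vCPU in host 6; 23 vCPU remain.
Put 5 vCPU in host 6; 18 vCPU remain.
Final hosts: [63] [62] [34,30] [27,24,9] [22,22,16] [21,9,6,5,5].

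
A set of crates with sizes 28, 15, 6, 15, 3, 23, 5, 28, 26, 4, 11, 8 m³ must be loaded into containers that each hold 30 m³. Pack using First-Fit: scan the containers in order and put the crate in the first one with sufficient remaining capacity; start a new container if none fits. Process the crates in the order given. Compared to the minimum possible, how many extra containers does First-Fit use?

First-Fit: [28] [15,6,3,5] [15,4,11] [23] [28] [26] [8] → 7 containers.
Total size 172 m³; any packing needs at least ⌈172/30⌉ = 6 containers.
An optimal packing achieves that bound: [28] [28] [26,4] [23,6] [15,15] [11,8,5,3] → 6 containers.
Excess: 7 − 6 = 1.

1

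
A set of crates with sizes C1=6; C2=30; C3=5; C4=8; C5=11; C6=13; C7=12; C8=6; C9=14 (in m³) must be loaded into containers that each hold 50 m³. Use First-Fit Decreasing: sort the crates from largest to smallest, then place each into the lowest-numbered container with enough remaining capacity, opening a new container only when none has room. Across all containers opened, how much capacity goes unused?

45

Sorted descending: 30, 14, 13, 12, 11, 8, 6, 6, 5.
30 m³ → container 1 (remaining 20 m³)
14 m³ → container 1 (remaining 6 m³)
13 m³ → container 2 (remaining 37 m³)
12 m³ → container 2 (remaining 25 m³)
11 m³ → container 2 (remaining 14 m³)
8 m³ → container 2 (remaining 6 m³)
6 m³ → container 1 (remaining 0 m³)
6 m³ → container 2 (remaining 0 m³)
5 m³ → container 3 (remaining 45 m³)
3 containers × 50 m³ = 150 m³; used 105 m³; unused 45 m³.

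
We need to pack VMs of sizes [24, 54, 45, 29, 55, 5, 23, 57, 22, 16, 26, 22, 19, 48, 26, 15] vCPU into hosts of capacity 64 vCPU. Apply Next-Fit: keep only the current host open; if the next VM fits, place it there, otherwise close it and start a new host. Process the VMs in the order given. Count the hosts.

11

host 1: place 24 vCPU, 40 vCPU left
host 2: place 54 vCPU, 10 vCPU left
host 3: place 45 vCPU, 19 vCPU left
host 4: place 29 vCPU, 35 vCPU left
host 5: place 55 vCPU, 9 vCPU left
host 5: place 5 vCPU, 4 vCPU left
host 6: place 23 vCPU, 41 vCPU left
host 7: place 57 vCPU, 7 vCPU left
host 8: place 22 vCPU, 42 vCPU left
host 8: place 16 vCPU, 26 vCPU left
host 8: place 26 vCPU, 0 vCPU left
host 9: place 22 vCPU, 42 vCPU left
host 9: place 19 vCPU, 23 vCPU left
host 10: place 48 vCPU, 16 vCPU left
host 11: place 26 vCPU, 38 vCPU left
host 11: place 15 vCPU, 23 vCPU left
Final hosts: [24] [54] [45] [29] [55,5] [23] [57] [22,16,26] [22,19] [48] [26,15].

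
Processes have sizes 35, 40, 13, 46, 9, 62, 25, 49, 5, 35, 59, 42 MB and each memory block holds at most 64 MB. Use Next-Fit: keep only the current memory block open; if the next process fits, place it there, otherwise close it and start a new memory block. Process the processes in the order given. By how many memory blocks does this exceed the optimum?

1

Next-Fit: [35] [40,13] [46,9] [62] [25] [49,5] [35] [59] [42] → 9 memory blocks.
8 processes exceed 32 MB (half the capacity), and no two of those can share a memory block, so at least 8 memory blocks are needed.
An optimal packing achieves that bound: [62] [59,5] [49,13] [46,9] [42] [40] [35,25] [35] → 8 memory blocks.
Excess: 9 − 8 = 1.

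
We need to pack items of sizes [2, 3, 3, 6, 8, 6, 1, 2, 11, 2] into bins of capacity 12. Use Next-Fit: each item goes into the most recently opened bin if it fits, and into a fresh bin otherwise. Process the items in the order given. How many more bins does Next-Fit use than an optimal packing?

2

Next-Fit: [2,3,3] [6] [8] [6,1,2] [11] [2] → 6 bins.
Total size 44; any packing needs at least ⌈44/12⌉ = 4 bins.
An optimal packing achieves that bound: [11,1] [8,3] [6,6] [3,2,2,2] → 4 bins.
Excess: 6 − 4 = 2.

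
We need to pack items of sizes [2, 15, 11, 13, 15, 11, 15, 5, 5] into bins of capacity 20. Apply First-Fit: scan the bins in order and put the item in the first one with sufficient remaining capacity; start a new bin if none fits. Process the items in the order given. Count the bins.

bin 1: place 2, 18 left
bin 1: place 15, 3 left
bin 2: place 11, 9 left
bin 3: place 13, 7 left
bin 4: place 15, 5 left
bin 5: place 11, 9 left
bin 6: place 15, 5 left
bin 2: place 5, 4 left
bin 3: place 5, 2 left

6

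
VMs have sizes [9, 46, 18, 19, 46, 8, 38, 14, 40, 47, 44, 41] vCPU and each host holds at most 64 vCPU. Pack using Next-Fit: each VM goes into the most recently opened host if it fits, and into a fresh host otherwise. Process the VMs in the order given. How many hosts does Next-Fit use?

host 1: place 9 vCPU, 55 vCPU left
host 1: place 46 vCPU, 9 vCPU left
host 2: place 18 vCPU, 46 vCPU left
host 2: place 19 vCPU, 27 vCPU left
host 3: place 46 vCPU, 18 vCPU left
host 3: place 8 vCPU, 10 vCPU left
host 4: place 38 vCPU, 26 vCPU left
host 4: place 14 vCPU, 12 vCPU left
host 5: place 40 vCPU, 24 vCPU left
host 6: place 47 vCPU, 17 vCPU left
host 7: place 44 vCPU, 20 vCPU left
host 8: place 41 vCPU, 23 vCPU left

8 hosts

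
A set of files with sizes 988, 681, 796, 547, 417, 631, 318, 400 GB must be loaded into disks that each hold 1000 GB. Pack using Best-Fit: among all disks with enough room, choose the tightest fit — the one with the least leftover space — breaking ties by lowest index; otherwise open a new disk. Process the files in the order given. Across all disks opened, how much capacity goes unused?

1222

disk 1: place 988 GB, 12 GB left
disk 2: place 681 GB, 319 GB left
disk 3: place 796 GB, 204 GB left
disk 4: place 547 GB, 453 GB left
disk 4: place 417 GB, 36 GB left
disk 5: place 631 GB, 369 GB left
disk 2: place 318 GB, 1 GB left
disk 6: place 400 GB, 600 GB left
6 disks × 1000 GB = 6000 GB; used 4778 GB; unused 1222 GB.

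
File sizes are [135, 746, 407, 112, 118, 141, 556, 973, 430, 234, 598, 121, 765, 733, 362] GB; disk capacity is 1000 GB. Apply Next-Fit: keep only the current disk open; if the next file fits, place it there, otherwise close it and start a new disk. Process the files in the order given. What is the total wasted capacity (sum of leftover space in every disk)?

2569

disk 1: place 135 GB, 865 GB left
disk 1: place 746 GB, 119 GB left
disk 2: place 407 GB, 593 GB left
disk 2: place 112 GB, 481 GB left
disk 2: place 118 GB, 363 GB left
disk 2: place 141 GB, 222 GB left
disk 3: place 556 GB, 444 GB left
disk 4: place 973 GB, 27 GB left
disk 5: place 430 GB, 570 GB left
disk 5: place 234 GB, 336 GB left
disk 6: place 598 GB, 402 GB left
disk 6: place 121 GB, 281 GB left
disk 7: place 765 GB, 235 GB left
disk 8: place 733 GB, 267 GB left
disk 9: place 362 GB, 638 GB left
9 disks × 1000 GB = 9000 GB; used 6431 GB; unused 2569 GB.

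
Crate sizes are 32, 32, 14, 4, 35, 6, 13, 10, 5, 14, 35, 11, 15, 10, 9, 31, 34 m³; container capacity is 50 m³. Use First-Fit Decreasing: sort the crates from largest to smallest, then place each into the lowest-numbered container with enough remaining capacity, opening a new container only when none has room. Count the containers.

7

Sorted descending: 35, 35, 34, 32, 32, 31, 15, 14, 14, 13, 11, 10, 10, 9, 6, 5, 4.
35 m³ → container 1 (remaining 15 m³)
35 m³ → container 2 (remaining 15 m³)
34 m³ → container 3 (remaining 16 m³)
32 m³ → container 4 (remaining 18 m³)
32 m³ → container 5 (remaining 18 m³)
31 m³ → container 6 (remaining 19 m³)
15 m³ → container 1 (remaining 0 m³)
14 m³ → container 2 (remaining 1 m³)
14 m³ → container 3 (remaining 2 m³)
13 m³ → container 4 (remaining 5 m³)
11 m³ → container 5 (remaining 7 m³)
10 m³ → container 6 (remaining 9 m³)
10 m³ → container 7 (remaining 40 m³)
9 m³ → container 6 (remaining 0 m³)
6 m³ → container 5 (remaining 1 m³)
5 m³ → container 4 (remaining 0 m³)
4 m³ → container 7 (remaining 36 m³)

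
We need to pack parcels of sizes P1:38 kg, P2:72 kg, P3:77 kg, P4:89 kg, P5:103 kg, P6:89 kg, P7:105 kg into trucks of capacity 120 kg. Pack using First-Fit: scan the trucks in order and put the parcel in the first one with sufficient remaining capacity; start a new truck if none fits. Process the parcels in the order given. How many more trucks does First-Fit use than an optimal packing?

First-Fit: [38,72] [77] [89] [103] [89] [105] → 6 trucks.
6 parcels exceed 60 kg (half the capacity), and no two of those can share a truck, so at least 6 trucks are needed.
So 6 is already optimal.

0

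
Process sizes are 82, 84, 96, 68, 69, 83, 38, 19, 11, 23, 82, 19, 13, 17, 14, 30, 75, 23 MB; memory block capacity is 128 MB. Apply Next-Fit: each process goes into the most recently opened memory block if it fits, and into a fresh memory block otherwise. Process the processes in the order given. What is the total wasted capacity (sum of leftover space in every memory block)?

82 MB → memory block 1 (remaining 46 MB)
84 MB → memory block 2 (remaining 44 MB)
96 MB → memory block 3 (remaining 32 MB)
68 MB → memory block 4 (remaining 60 MB)
69 MB → memory block 5 (remaining 59 MB)
83 MB → memory block 6 (remaining 45 MB)
38 MB → memory block 6 (remaining 7 MB)
19 MB → memory block 7 (remaining 109 MB)
11 MB → memory block 7 (remaining 98 MB)
23 MB → memory block 7 (remaining 75 MB)
82 MB → memory block 8 (remaining 46 MB)
19 MB → memory block 8 (remaining 27 MB)
13 MB → memory block 8 (remaining 14 MB)
17 MB → memory block 9 (remaining 111 MB)
14 MB → memory block 9 (remaining 97 MB)
30 MB → memory block 9 (remaining 67 MB)
75 MB → memory block 10 (remaining 53 MB)
23 MB → memory block 10 (remaining 30 MB)
10 memory blocks × 128 MB = 1280 MB; used 846 MB; unused 434 MB.

434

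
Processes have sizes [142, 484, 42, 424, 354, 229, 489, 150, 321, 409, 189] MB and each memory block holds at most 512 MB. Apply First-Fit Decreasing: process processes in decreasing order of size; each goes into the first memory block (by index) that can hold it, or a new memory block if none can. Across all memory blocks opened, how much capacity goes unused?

Sorted descending: 489, 484, 424, 409, 354, 321, 229, 189, 150, 142, 42.
Put 489 MB in memory block 1; 23 MB remain.
Put 484 MB in memory block 2; 28 MB remain.
Put 424 MB in memory block 3; 88 MB remain.
Put 409 MB in memory block 4; 103 MB remain.
Put 354 MB in memory block 5; 158 MB remain.
Put 321 MB in memory block 6; 191 MB remain.
Put 229 MB in memory block 7; 283 MB remain.
Put 189 MB in memory block 6; 2 MB remain.
Put 150 MB in memory block 5; 8 MB remain.
Put 142 MB in memory block 7; 141 MB remain.
Put 42 MB in memory block 3; 46 MB remain.
7 memory blocks × 512 MB = 3584 MB; used 3233 MB; unused 351 MB.

351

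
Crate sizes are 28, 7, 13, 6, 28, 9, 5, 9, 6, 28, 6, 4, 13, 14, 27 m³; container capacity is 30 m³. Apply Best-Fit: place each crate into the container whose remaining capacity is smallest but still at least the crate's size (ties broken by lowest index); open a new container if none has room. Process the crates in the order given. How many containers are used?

container 1: place 28 m³, 2 m³ left
container 2: place 7 m³, 23 m³ left
container 2: place 13 m³, 10 m³ left
container 2: place 6 m³, 4 m³ left
container 3: place 28 m³, 2 m³ left
container 4: place 9 m³, 21 m³ left
container 4: place 5 m³, 16 m³ left
container 4: place 9 m³, 7 m³ left
container 4: place 6 m³, 1 m³ left
container 5: place 28 m³, 2 m³ left
container 6: place 6 m³, 24 m³ left
container 2: place 4 m³, 0 m³ left
container 6: place 13 m³, 11 m³ left
container 7: place 14 m³, 16 m³ left
container 8: place 27 m³, 3 m³ left

8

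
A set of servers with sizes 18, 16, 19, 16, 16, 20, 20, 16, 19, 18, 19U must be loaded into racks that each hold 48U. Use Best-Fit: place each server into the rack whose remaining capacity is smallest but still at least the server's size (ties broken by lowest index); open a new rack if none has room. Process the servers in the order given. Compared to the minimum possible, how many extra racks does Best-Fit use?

Best-Fit: [18,16] [19,16] [16,20] [20,16] [19,18] [19] → 6 racks.
Total size 197U; any packing needs at least ⌈197/48⌉ = 5 racks.
An optimal packing achieves that bound: [20,20] [19,19] [19,18] [18,16] [16,16,16] → 5 racks.
Excess: 6 − 5 = 1.

1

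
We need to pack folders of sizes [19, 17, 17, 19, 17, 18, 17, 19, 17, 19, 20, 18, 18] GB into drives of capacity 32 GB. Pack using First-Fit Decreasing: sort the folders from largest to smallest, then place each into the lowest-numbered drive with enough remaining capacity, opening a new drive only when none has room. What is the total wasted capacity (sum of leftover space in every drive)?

181

Sorted descending: 20, 19, 19, 19, 19, 18, 18, 18, 17, 17, 17, 17, 17.
20 GB → drive 1 (remaining 12 GB)
19 GB → drive 2 (remaining 13 GB)
19 GB → drive 3 (remaining 13 GB)
19 GB → drive 4 (remaining 13 GB)
19 GB → drive 5 (remaining 13 GB)
18 GB → drive 6 (remaining 14 GB)
18 GB → drive 7 (remaining 14 GB)
18 GB → drive 8 (remaining 14 GB)
17 GB → drive 9 (remaining 15 GB)
17 GB → drive 10 (remaining 15 GB)
17 GB → drive 11 (remaining 15 GB)
17 GB → drive 12 (remaining 15 GB)
17 GB → drive 13 (remaining 15 GB)
13 drives × 32 GB = 416 GB; used 235 GB; unused 181 GB.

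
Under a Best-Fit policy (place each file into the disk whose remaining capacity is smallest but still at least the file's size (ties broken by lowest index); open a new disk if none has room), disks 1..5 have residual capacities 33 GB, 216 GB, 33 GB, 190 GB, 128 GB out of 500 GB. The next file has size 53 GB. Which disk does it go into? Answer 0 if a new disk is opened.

Disks with room: disk 2 (216 GB), disk 4 (190 GB), disk 5 (128 GB).
Tightest fit is disk 5 with 128 GB free.

5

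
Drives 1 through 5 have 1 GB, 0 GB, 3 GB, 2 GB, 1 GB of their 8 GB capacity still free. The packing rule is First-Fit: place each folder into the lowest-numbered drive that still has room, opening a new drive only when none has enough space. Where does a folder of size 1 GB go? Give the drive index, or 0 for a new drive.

1

Drives with room: drive 1 (1 GB), drive 3 (3 GB), drive 4 (2 GB), drive 5 (1 GB).
The first with room is drive 1.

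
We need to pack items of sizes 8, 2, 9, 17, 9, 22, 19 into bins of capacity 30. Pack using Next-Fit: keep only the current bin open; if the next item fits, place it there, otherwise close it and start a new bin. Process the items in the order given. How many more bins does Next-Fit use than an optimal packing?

1

Next-Fit: [8,2,9] [17,9] [22] [19] → 4 bins.
Total size 86; any packing needs at least ⌈86/30⌉ = 3 bins.
An optimal packing achieves that bound: [22,8] [19,9,2] [17,9] → 3 bins.
Excess: 4 − 3 = 1.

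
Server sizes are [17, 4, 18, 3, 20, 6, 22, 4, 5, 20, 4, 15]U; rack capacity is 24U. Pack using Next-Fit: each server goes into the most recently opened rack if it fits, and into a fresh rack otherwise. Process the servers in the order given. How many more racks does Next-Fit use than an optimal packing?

Next-Fit: [17,4] [18,3] [20] [6] [22] [4,5] [20,4] [15] → 8 racks.
Total size 138U; any packing needs at least ⌈138/24⌉ = 6 racks.
An optimal packing achieves that bound: [22] [20,4] [20,4] [18,6] [17,5] [15,4,3] → 6 racks.
Excess: 8 − 6 = 2.

2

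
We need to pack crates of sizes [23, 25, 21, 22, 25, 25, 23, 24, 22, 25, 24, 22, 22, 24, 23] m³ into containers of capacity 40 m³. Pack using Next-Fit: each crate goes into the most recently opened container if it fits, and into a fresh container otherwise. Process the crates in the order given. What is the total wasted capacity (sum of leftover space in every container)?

250

23 m³ → container 1 (remaining 17 m³)
25 m³ → container 2 (remaining 15 m³)
21 m³ → container 3 (remaining 19 m³)
22 m³ → container 4 (remaining 18 m³)
25 m³ → container 5 (remaining 15 m³)
25 m³ → container 6 (remaining 15 m³)
23 m³ → container 7 (remaining 17 m³)
24 m³ → container 8 (remaining 16 m³)
22 m³ → container 9 (remaining 18 m³)
25 m³ → container 10 (remaining 15 m³)
24 m³ → container 11 (remaining 16 m³)
22 m³ → container 12 (remaining 18 m³)
22 m³ → container 13 (remaining 18 m³)
24 m³ → container 14 (remaining 16 m³)
23 m³ → container 15 (remaining 17 m³)
15 containers × 40 m³ = 600 m³; used 350 m³; unused 250 m³.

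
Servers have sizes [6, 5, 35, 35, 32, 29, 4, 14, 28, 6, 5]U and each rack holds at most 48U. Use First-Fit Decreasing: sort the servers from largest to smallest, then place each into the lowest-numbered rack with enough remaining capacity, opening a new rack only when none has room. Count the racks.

5 racks

Sorted descending: 35, 35, 32, 29, 28, 14, 6, 6, 5, 5, 4.
rack 1: place 35U, 13U left
rack 2: place 35U, 13U left
rack 3: place 32U, 16U left
rack 4: place 29U, 19U left
rack 5: place 28U, 20U left
rack 3: place 14U, 2U left
rack 1: place 6U, 7U left
rack 1: place 6U, 1U left
rack 2: place 5U, 8U left
rack 2: place 5U, 3U left
rack 4: place 4U, 15U left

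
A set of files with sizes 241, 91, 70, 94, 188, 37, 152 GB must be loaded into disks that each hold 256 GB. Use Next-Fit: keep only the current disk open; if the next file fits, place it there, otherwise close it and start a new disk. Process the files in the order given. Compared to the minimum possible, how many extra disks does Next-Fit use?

0

Next-Fit: [241] [91,70,94] [188,37] [152] → 4 disks.
Total size 873 GB; any packing needs at least ⌈873/256⌉ = 4 disks.
So 4 is already optimal.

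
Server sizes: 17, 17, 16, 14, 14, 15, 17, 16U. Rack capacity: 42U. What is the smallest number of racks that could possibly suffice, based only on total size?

3

Total size = 17 + 17 + 16 + 14 + 14 + 15 + 17 + 16 = 126U.
⌈126 / 42⌉ = 3.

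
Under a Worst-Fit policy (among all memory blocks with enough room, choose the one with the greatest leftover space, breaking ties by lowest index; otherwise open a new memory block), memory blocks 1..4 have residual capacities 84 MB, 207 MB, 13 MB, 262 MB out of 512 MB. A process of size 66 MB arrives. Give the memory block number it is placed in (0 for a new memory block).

4

Memory blocks with room: memory block 1 (84 MB), memory block 2 (207 MB), memory block 4 (262 MB).
Most room is memory block 4 with 262 MB free.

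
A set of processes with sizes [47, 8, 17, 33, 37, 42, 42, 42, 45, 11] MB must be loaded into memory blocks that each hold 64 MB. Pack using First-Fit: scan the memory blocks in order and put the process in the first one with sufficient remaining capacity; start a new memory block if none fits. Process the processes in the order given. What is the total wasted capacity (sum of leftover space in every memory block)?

47 MB → memory block 1 (remaining 17 MB)
8 MB → memory block 1 (remaining 9 MB)
17 MB → memory block 2 (remaining 47 MB)
33 MB → memory block 2 (remaining 14 MB)
37 MB → memory block 3 (remaining 27 MB)
42 MB → memory block 4 (remaining 22 MB)
42 MB → memory block 5 (remaining 22 MB)
42 MB → memory block 6 (remaining 22 MB)
45 MB → memory block 7 (remaining 19 MB)
11 MB → memory block 2 (remaining 3 MB)
7 memory blocks × 64 MB = 448 MB; used 324 MB; unused 124 MB.

124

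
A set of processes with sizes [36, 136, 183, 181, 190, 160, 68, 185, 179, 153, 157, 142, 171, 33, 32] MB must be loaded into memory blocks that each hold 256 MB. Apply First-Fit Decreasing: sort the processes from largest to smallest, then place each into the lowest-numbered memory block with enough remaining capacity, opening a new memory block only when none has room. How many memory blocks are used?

11 memory blocks

Sorted descending: 190, 185, 183, 181, 179, 171, 160, 157, 153, 142, 136, 68, 36, 33, 32.
190 MB → memory block 1 (remaining 66 MB)
185 MB → memory block 2 (remaining 71 MB)
183 MB → memory block 3 (remaining 73 MB)
181 MB → memory block 4 (remaining 75 MB)
179 MB → memory block 5 (remaining 77 MB)
171 MB → memory block 6 (remaining 85 MB)
160 MB → memory block 7 (remaining 96 MB)
157 MB → memory block 8 (remaining 99 MB)
153 MB → memory block 9 (remaining 103 MB)
142 MB → memory block 10 (remaining 114 MB)
136 MB → memory block 11 (remaining 120 MB)
68 MB → memory block 2 (remaining 3 MB)
36 MB → memory block 1 (remaining 30 MB)
33 MB → memory block 3 (remaining 40 MB)
32 MB → memory block 3 (remaining 8 MB)
Final memory blocks: [190,36] [185,68] [183,33,32] [181] [179] [171] [160] [157] [153] [142] [136].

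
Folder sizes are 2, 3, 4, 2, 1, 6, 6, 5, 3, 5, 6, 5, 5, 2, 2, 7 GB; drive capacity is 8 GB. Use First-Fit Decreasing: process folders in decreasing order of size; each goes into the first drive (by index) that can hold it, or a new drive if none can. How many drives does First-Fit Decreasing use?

Sorted descending: 7, 6, 6, 6, 5, 5, 5, 5, 4, 3, 3, 2, 2, 2, 2, 1.
drive 1: place 7 GB, 1 GB left
drive 2: place 6 GB, 2 GB left
drive 3: place 6 GB, 2 GB left
drive 4: place 6 GB, 2 GB left
drive 5: place 5 GB, 3 GB left
drive 6: place 5 GB, 3 GB left
drive 7: place 5 GB, 3 GB left
drive 8: place 5 GB, 3 GB left
drive 9: place 4 GB, 4 GB left
drive 5: place 3 GB, 0 GB left
drive 6: place 3 GB, 0 GB left
drive 2: place 2 GB, 0 GB left
drive 3: place 2 GB, 0 GB left
drive 4: place 2 GB, 0 GB left
drive 7: place 2 GB, 1 GB left
drive 1: place 1 GB, 0 GB left

9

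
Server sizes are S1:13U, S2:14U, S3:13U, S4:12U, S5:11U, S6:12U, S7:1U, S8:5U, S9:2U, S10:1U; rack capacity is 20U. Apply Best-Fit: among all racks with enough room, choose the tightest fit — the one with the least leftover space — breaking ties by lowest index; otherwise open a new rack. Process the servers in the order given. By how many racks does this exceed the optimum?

Best-Fit: [13,2,1] [14,1,5] [13] [12] [11] [12] → 6 racks.
6 servers exceed 10U (half the capacity), and no two of those can share a rack, so at least 6 racks are needed.
So 6 is already optimal.

0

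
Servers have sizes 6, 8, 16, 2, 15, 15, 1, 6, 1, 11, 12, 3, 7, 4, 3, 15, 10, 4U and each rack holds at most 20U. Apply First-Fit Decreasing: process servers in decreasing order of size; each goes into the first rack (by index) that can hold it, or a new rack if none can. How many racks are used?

8 racks

Sorted descending: 16, 15, 15, 15, 12, 11, 10, 8, 7, 6, 6, 4, 4, 3, 3, 2, 1, 1.
16U → rack 1 (remaining 4U)
15U → rack 2 (remaining 5U)
15U → rack 3 (remaining 5U)
15U → rack 4 (remaining 5U)
12U → rack 5 (remaining 8U)
11U → rack 6 (remaining 9U)
10U → rack 7 (remaining 10U)
8U → rack 5 (remaining 0U)
7U → rack 6 (remaining 2U)
6U → rack 7 (remaining 4U)
6U → rack 8 (remaining 14U)
4U → rack 1 (remaining 0U)
4U → rack 2 (remaining 1U)
3U → rack 3 (remaining 2U)
3U → rack 4 (remaining 2U)
2U → rack 3 (remaining 0U)
1U → rack 2 (remaining 0U)
1U → rack 4 (remaining 1U)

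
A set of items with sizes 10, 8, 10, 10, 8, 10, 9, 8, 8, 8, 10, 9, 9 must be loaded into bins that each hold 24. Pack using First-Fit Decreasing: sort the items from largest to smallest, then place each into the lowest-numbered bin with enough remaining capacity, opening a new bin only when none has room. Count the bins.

Sorted descending: 10, 10, 10, 10, 10, 9, 9, 9, 8, 8, 8, 8, 8.
bin 1: place 10, 14 left
bin 1: place 10, 4 left
bin 2: place 10, 14 left
bin 2: place 10, 4 left
bin 3: place 10, 14 left
bin 3: place 9, 5 left
bin 4: place 9, 15 left
bin 4: place 9, 6 left
bin 5: place 8, 16 left
bin 5: place 8, 8 left
bin 5: place 8, 0 left
bin 6: place 8, 16 left
bin 6: place 8, 8 left
Final bins: [10,10] [10,10] [10,9] [9,9] [8,8,8] [8,8].

6 bins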